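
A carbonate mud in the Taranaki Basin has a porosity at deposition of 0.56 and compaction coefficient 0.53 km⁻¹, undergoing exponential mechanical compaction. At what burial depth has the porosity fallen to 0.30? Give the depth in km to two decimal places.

1.18 km

Invert Athy's law: d = ln(φ₀/φ) / β
d = ln(0.56/0.3) / 0.53 = ln(1.867) / 0.53 = 0.6242 / 0.53 = 1.178 km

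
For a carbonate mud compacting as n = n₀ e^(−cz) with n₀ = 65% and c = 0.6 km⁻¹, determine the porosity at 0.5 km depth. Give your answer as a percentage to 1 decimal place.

n = n₀·exp(−c·z) = 0.65 × exp(−0.6 × 0.5) = 0.65 × exp(−0.3)
  = 0.65 × 0.7408 = 0.4815

48.2%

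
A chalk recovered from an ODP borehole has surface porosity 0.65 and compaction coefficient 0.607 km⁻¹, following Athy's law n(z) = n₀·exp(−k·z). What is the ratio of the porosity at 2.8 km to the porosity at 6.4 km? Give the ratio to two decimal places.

n(z₁)/n(z₂) = e^(−k·z₁)/e^(−k·z₂) = e^{k(z₂−z₁)}
= exp(0.607 × 3.6) = exp(2.185) = 8.8924

8.89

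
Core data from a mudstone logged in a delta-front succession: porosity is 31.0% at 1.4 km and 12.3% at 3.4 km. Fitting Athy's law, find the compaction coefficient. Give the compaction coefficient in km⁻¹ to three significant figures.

0.462 km⁻¹

Athy: phi(Z) = phi₀ e^(−βZ) ⇒ phi₁/phi₂ = e^{β(Z₂−Z₁)} ⇒ β = ln(phi₁/phi₂)/(Z₂−Z₁)
β = ln(0.31/0.123) / (3.4 − 1.4) = ln(2.52) / 2 = 0.9244 / 2 = 0.4622 km⁻¹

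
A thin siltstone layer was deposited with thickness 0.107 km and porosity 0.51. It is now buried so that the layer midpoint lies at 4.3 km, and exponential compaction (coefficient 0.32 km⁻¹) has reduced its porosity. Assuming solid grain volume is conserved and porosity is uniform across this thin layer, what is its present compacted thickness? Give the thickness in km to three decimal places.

0.060 km

Porosity at 4.3 km: phi = 0.51·exp(−0.32×4.3) = 0.1288
Solid-volume conservation: h(1−phi) = h₀(1−phi₀) ⇒ h = h₀·(1−phi₀)/(1−phi)
h = 0.107 × (1 − 0.51)/(1 − 0.1288) = 0.107 × 0.5625 = 0.0602 km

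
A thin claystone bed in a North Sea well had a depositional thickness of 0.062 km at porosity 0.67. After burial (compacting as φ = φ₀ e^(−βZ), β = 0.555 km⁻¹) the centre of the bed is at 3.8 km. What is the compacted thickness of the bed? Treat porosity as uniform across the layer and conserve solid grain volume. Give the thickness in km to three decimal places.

0.022 km

Porosity at 3.8 km: φ = 0.67·exp(−0.555×3.8) = 0.0813
Solid-volume conservation: h(1−φ) = h₀(1−φ₀) ⇒ h = h₀·(1−φ₀)/(1−φ)
h = 0.062 × (1 − 0.67)/(1 − 0.0813) = 0.062 × 0.3592 = 0.0223 km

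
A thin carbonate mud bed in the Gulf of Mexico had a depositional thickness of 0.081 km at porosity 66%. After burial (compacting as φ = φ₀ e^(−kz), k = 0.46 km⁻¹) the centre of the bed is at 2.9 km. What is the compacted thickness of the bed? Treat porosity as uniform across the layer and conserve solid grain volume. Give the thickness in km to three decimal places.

0.033 km

Porosity at 2.9 km: φ = 0.66·exp(−0.46×2.9) = 0.1739
Solid-volume conservation: h(1−φ) = h₀(1−φ₀) ⇒ h = h₀·(1−φ₀)/(1−φ)
h = 0.081 × (1 − 0.66)/(1 − 0.1739) = 0.081 × 0.4116 = 0.0333 km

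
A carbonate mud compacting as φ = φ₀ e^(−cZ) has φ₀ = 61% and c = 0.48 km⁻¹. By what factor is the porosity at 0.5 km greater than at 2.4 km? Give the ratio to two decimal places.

2.49

φ(Z₁)/φ(Z₂) = e^(−c·Z₁)/e^(−c·Z₂) = e^{c(Z₂−Z₁)}
= exp(0.48 × 1.9) = exp(0.912) = 2.4893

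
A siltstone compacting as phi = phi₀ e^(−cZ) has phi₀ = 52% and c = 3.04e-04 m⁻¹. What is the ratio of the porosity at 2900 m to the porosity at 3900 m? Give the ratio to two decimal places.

Working in km (1 km = 1000 m; c in km⁻¹ = c in m⁻¹ × 1000):
phi(Z₁)/phi(Z₂) = e^(−c·Z₁)/e^(−c·Z₂) = e^{c(Z₂−Z₁)}
= exp(0.304 × 1) = exp(0.304) = 1.3553

1.36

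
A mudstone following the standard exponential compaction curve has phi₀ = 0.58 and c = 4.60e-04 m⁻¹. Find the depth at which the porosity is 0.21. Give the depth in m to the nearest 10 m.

2210 m

Working in km (1 km = 1000 m; c in km⁻¹ = c in m⁻¹ × 1000):
Invert Athy's law: d = ln(phi₀/phi) / c
d = ln(0.58/0.21) / 0.46 = ln(2.762) / 0.46 = 1.0159 / 0.46 = 2.209 km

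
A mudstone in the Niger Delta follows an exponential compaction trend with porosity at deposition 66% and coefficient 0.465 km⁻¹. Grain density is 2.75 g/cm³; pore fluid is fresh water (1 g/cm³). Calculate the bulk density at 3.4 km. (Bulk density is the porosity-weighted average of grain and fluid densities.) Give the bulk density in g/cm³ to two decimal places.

Porosity at depth: φ = 0.66·exp(−0.465×3.4) = 0.66×0.2058 = 0.1358
Bulk density: ρ_b = (1−φ)ρ_g + φ·ρ_f = 0.8642×2.75 + 0.1358×1
       = 2.377 + 0.136 = 2.512 g/cm³

2.51 g/cm³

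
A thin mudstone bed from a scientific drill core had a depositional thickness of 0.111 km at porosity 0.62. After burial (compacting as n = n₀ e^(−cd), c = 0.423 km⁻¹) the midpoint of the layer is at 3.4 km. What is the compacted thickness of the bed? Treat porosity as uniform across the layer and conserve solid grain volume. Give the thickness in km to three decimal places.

Porosity at 3.4 km: n = 0.62·exp(−0.423×3.4) = 0.1472
Solid-volume conservation: h(1−n) = h₀(1−n₀) ⇒ h = h₀·(1−n₀)/(1−n)
h = 0.111 × (1 − 0.62)/(1 − 0.1472) = 0.111 × 0.4456 = 0.0495 km

0.049 km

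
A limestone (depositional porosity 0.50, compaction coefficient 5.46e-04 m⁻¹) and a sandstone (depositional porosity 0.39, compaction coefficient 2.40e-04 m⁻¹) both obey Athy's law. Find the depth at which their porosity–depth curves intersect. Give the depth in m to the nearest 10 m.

Working in km (1 km = 1000 m; k in km⁻¹ = k in m⁻¹ × 1000):
Set φ₀ₐ e^(−kₐz) = φ₀ᵦ e^(−kᵦz) ⇒ ln(φ₀ₐ/φ₀ᵦ) = (kₐ − kᵦ)·z
z = ln(0.5/0.39) / (0.546 − 0.24) = 0.2485 / 0.306 = 0.812 km

810 m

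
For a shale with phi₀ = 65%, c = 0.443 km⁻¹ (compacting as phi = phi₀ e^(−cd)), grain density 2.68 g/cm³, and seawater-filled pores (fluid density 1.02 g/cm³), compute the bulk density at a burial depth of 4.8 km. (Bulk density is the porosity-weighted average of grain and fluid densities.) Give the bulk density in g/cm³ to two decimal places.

2.55 g/cm³

Porosity at depth: phi = 0.65·exp(−0.443×4.8) = 0.65×0.1193 = 0.0775
Bulk density: ρ_b = (1−phi)ρ_g + phi·ρ_f = 0.9225×2.68 + 0.0775×1.02
       = 2.472 + 0.079 = 2.551 g/cm³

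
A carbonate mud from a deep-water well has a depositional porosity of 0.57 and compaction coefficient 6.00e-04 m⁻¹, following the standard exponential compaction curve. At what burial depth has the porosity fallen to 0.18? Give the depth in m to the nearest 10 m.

1920 m

Working in km (1 km = 1000 m; β in km⁻¹ = β in m⁻¹ × 1000):
Invert Athy's law: z = ln(n₀/n) / β
z = ln(0.57/0.18) / 0.6 = ln(3.167) / 0.6 = 1.1527 / 0.6 = 1.921 km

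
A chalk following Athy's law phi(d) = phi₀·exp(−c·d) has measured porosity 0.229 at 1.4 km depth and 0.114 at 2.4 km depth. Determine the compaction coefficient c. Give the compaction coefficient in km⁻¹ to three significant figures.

0.698 km⁻¹

Athy: phi(d) = phi₀ e^(−cd) ⇒ phi₁/phi₂ = e^{c(d₂−d₁)} ⇒ c = ln(phi₁/phi₂)/(d₂−d₁)
c = ln(0.229/0.114) / (2.4 − 1.4) = ln(2.009) / 1 = 0.6975 / 1 = 0.6975 km⁻¹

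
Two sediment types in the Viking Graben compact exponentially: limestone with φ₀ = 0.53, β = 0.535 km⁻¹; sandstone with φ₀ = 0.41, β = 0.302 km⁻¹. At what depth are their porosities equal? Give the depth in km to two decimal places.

1.10 km

Set φ₀ₐ e^(−βₐd) = φ₀ᵦ e^(−βᵦd) ⇒ ln(φ₀ₐ/φ₀ᵦ) = (βₐ − βᵦ)·d
d = ln(0.53/0.41) / (0.535 − 0.302) = 0.2567 / 0.233 = 1.102 km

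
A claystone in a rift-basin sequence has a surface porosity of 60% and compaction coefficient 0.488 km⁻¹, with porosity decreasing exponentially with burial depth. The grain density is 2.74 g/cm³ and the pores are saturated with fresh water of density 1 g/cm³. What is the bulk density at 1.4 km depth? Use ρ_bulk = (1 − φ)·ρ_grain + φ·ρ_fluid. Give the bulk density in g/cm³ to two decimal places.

2.21 g/cm³

Porosity at depth: φ = 0.6·exp(−0.488×1.4) = 0.6×0.5050 = 0.3030
Bulk density: ρ_b = (1−φ)ρ_g + φ·ρ_f = 0.6970×2.74 + 0.3030×1
       = 1.910 + 0.303 = 2.213 g/cm³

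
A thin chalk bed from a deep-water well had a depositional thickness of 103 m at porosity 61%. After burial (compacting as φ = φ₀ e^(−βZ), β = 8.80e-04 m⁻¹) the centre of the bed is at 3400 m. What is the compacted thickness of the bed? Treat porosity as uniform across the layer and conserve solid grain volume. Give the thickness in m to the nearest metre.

41 m

Working in km (1 km = 1000 m; β in km⁻¹ = β in m⁻¹ × 1000):
Porosity at 3.4 km: φ = 0.61·exp(−0.88×3.4) = 0.0306
Solid-volume conservation: h(1−φ) = h₀(1−φ₀) ⇒ h = h₀·(1−φ₀)/(1−φ)
h = 0.103 × (1 − 0.61)/(1 − 0.0306) = 0.103 × 0.4023 = 0.0414 km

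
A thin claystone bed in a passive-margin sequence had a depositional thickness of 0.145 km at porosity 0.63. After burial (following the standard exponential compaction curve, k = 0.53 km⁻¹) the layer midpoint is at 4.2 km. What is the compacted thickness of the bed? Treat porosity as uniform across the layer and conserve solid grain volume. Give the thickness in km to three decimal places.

Porosity at 4.2 km: φ = 0.63·exp(−0.53×4.2) = 0.0680
Solid-volume conservation: h(1−φ) = h₀(1−φ₀) ⇒ h = h₀·(1−φ₀)/(1−φ)
h = 0.145 × (1 − 0.63)/(1 − 0.0680) = 0.145 × 0.3970 = 0.0576 km

0.058 km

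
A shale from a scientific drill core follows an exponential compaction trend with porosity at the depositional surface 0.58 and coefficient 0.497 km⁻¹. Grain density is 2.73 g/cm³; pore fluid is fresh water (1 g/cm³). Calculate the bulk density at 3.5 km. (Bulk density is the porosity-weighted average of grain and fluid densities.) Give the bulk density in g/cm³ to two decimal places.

2.55 g/cm³

Porosity at depth: n = 0.58·exp(−0.497×3.5) = 0.58×0.1756 = 0.1019
Bulk density: ρ_b = (1−n)ρ_g + n·ρ_f = 0.8981×2.73 + 0.1019×1
       = 2.452 + 0.102 = 2.554 g/cm³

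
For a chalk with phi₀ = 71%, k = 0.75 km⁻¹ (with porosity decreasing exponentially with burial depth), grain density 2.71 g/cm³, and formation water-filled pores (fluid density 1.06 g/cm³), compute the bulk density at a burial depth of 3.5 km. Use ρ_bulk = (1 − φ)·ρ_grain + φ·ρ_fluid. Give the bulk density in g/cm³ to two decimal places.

2.63 g/cm³

Porosity at depth: phi = 0.71·exp(−0.75×3.5) = 0.71×0.0724 = 0.0514
Bulk density: ρ_b = (1−phi)ρ_g + phi·ρ_f = 0.9486×2.71 + 0.0514×1.06
       = 2.571 + 0.055 = 2.625 g/cm³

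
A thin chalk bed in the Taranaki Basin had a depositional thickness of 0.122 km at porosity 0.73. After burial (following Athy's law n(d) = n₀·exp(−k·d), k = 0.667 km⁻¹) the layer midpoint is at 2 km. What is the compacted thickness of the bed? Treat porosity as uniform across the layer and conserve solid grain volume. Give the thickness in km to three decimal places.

0.041 km

Porosity at 2 km: n = 0.73·exp(−0.667×2) = 0.1923
Solid-volume conservation: h(1−n) = h₀(1−n₀) ⇒ h = h₀·(1−n₀)/(1−n)
h = 0.122 × (1 − 0.73)/(1 − 0.1923) = 0.122 × 0.3343 = 0.0408 km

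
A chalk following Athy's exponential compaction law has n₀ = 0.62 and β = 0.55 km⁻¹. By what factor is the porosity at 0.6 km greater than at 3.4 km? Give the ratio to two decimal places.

4.66

n(d₁)/n(d₂) = e^(−β·d₁)/e^(−β·d₂) = e^{β(d₂−d₁)}
= exp(0.55 × 2.8) = exp(1.54) = 4.6646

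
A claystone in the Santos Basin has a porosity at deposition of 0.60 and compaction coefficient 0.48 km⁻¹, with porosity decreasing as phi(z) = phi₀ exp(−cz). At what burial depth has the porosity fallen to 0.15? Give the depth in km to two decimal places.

2.89 km

Invert Athy's law: z = ln(phi₀/phi) / c
z = ln(0.6/0.15) / 0.48 = ln(4) / 0.48 = 1.3863 / 0.48 = 2.888 km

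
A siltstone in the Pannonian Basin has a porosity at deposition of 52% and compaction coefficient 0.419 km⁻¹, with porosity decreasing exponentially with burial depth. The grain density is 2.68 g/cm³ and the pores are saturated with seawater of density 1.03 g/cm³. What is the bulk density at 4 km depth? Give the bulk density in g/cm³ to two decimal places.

Porosity at depth: phi = 0.52·exp(−0.419×4) = 0.52×0.1871 = 0.0973
Bulk density: ρ_b = (1−phi)ρ_g + phi·ρ_f = 0.9027×2.68 + 0.0973×1.03
       = 2.419 + 0.100 = 2.519 g/cm³

2.52 g/cm³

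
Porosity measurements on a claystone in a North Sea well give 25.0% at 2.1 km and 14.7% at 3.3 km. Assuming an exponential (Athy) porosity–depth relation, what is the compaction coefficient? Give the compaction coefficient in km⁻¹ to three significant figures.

0.443 km⁻¹

Athy: phi(Z) = phi₀ e^(−βZ) ⇒ phi₁/phi₂ = e^{β(Z₂−Z₁)} ⇒ β = ln(phi₁/phi₂)/(Z₂−Z₁)
β = ln(0.25/0.147) / (3.3 − 2.1) = ln(1.701) / 1.2 = 0.5310 / 1.2 = 0.4425 km⁻¹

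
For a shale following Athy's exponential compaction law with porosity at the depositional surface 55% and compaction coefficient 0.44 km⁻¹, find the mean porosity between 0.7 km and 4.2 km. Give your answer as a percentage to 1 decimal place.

20.6%

⟨phi⟩ = (1/(z₂−z₁)) ∫ phi₀ e^(−kz) dz = phi₀·(e^(−k·z₁) − e^(−k·z₂)) / (k·(z₂−z₁))
e^(−0.44×0.7) = 0.7349; e^(−0.44×4.2) = 0.1576
⟨phi⟩ = 0.55 × (0.7349 − 0.1576) / (0.44 × 3.5) = 0.55 × 0.3749 = 0.2062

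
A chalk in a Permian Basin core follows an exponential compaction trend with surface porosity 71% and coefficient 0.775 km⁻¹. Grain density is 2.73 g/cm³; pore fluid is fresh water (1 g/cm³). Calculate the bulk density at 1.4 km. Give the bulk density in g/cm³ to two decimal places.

Porosity at depth: φ = 0.71·exp(−0.775×1.4) = 0.71×0.3379 = 0.2399
Bulk density: ρ_b = (1−φ)ρ_g + φ·ρ_f = 0.7601×2.73 + 0.2399×1
       = 2.075 + 0.240 = 2.315 g/cm³

2.31 g/cm³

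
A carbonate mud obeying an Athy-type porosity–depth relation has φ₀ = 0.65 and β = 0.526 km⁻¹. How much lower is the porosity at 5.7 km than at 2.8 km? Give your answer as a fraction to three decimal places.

φ(2.8) = 0.65·e^(−0.526×2.8) = 0.1490
φ(5.7) = 0.65·e^(−0.526×5.7) = 0.0324
Δφ = 0.1490 − 0.0324 = 0.1166

0.117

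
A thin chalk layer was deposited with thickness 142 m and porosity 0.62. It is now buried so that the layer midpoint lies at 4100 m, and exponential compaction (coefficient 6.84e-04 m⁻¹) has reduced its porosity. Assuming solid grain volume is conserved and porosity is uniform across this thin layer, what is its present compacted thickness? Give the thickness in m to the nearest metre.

Working in km (1 km = 1000 m; β in km⁻¹ = β in m⁻¹ × 1000):
Porosity at 4.1 km: n = 0.62·exp(−0.684×4.1) = 0.0375
Solid-volume conservation: h(1−n) = h₀(1−n₀) ⇒ h = h₀·(1−n₀)/(1−n)
h = 0.142 × (1 − 0.62)/(1 − 0.0375) = 0.142 × 0.3948 = 0.0561 km

56 m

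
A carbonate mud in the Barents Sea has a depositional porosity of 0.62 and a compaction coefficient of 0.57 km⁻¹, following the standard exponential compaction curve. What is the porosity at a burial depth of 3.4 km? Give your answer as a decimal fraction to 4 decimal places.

0.0893

phi = phi₀·exp(−β·Z) = 0.62 × exp(−0.57 × 3.4) = 0.62 × exp(−1.938)
  = 0.62 × 0.1440 = 0.0893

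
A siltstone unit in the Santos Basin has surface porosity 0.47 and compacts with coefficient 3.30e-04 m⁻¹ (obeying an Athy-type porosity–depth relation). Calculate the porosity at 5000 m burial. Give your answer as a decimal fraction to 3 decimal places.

Working in km (1 km = 1000 m; β in km⁻¹ = β in m⁻¹ × 1000):
n = n₀·exp(−β·Z) = 0.47 × exp(−0.33 × 5) = 0.47 × exp(−1.65)
  = 0.47 × 0.1920 = 0.0903

0.090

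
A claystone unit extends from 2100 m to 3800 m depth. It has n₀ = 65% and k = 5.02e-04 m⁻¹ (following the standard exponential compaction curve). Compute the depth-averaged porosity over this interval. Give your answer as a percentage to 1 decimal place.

15.2%

Working in km (1 km = 1000 m; k in km⁻¹ = k in m⁻¹ × 1000):
⟨n⟩ = (1/(Z₂−Z₁)) ∫ n₀ e^(−kZ) dZ = n₀·(e^(−k·Z₁) − e^(−k·Z₂)) / (k·(Z₂−Z₁))
e^(−0.502×2.1) = 0.3485; e^(−0.502×3.8) = 0.1484
⟨n⟩ = 0.65 × (0.3485 − 0.1484) / (0.502 × 1.7) = 0.65 × 0.2344 = 0.1524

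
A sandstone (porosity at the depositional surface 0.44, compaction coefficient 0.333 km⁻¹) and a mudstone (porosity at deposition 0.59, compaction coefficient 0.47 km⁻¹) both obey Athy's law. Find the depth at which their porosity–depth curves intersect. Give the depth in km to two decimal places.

2.14 km

Set n₀ₐ e^(−βₐd) = n₀ᵦ e^(−βᵦd) ⇒ ln(n₀ₐ/n₀ᵦ) = (βₐ − βᵦ)·d
d = ln(0.44/0.59) / (0.333 − 0.47) = -0.2933 / -0.137 = 2.141 km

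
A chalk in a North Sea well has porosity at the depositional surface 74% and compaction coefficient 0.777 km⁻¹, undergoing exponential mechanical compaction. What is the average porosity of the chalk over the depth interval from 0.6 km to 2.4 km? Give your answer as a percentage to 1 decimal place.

25.0%

⟨φ⟩ = (1/(d₂−d₁)) ∫ φ₀ e^(−cd) dd = φ₀·(e^(−c·d₁) − e^(−c·d₂)) / (c·(d₂−d₁))
e^(−0.777×0.6) = 0.6274; e^(−0.777×2.4) = 0.1549
⟨φ⟩ = 0.74 × (0.6274 − 0.1549) / (0.777 × 1.8) = 0.74 × 0.3378 = 0.2500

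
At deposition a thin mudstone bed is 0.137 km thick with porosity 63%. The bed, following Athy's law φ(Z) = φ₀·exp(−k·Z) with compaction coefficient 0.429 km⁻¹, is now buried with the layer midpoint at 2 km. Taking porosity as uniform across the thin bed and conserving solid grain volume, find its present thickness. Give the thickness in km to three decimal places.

Porosity at 2 km: φ = 0.63·exp(−0.429×2) = 0.2671
Solid-volume conservation: h(1−φ) = h₀(1−φ₀) ⇒ h = h₀·(1−φ₀)/(1−φ)
h = 0.137 × (1 − 0.63)/(1 − 0.2671) = 0.137 × 0.5049 = 0.0692 km

0.069 km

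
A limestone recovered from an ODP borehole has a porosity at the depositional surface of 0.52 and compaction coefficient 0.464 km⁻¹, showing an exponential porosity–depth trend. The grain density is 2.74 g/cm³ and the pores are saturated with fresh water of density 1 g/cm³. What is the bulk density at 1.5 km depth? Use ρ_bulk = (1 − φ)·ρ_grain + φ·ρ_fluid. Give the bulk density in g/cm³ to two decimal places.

Porosity at depth: φ = 0.52·exp(−0.464×1.5) = 0.52×0.4986 = 0.2593
Bulk density: ρ_b = (1−φ)ρ_g + φ·ρ_f = 0.7407×2.74 + 0.2593×1
       = 2.030 + 0.259 = 2.289 g/cm³

2.29 g/cm³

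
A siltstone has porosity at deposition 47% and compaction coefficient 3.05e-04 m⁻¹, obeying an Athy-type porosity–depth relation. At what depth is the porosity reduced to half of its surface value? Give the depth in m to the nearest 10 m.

Working in km (1 km = 1000 m; k in km⁻¹ = k in m⁻¹ × 1000):
φ/φ₀ = 1/2 ⇒ exp(−k·z) = 1/2 ⇒ z = ln(2) / k
z = 0.6931 / 0.305 = 2.273 km

2270 m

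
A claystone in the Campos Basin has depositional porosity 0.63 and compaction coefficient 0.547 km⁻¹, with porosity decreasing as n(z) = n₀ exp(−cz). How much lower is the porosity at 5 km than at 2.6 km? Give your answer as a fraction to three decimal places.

0.111

n(2.6) = 0.63·e^(−0.547×2.6) = 0.1519
n(5) = 0.63·e^(−0.547×5) = 0.0409
Δn = 0.1519 − 0.0409 = 0.1111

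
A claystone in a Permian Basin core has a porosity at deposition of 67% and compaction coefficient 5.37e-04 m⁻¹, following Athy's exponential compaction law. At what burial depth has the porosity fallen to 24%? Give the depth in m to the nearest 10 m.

1910 m

Working in km (1 km = 1000 m; β in km⁻¹ = β in m⁻¹ × 1000):
Invert Athy's law: z = ln(φ₀/φ) / β
z = ln(0.67/0.24) / 0.537 = ln(2.792) / 0.537 = 1.0266 / 0.537 = 1.912 km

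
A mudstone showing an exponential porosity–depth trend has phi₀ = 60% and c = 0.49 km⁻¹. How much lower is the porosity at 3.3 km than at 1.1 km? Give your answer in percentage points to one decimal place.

23.1 percentage points

phi(1.1) = 0.6·e^(−0.49×1.1) = 0.3500
phi(3.3) = 0.6·e^(−0.49×3.3) = 0.1191
Δphi = 0.3500 − 0.1191 = 0.2309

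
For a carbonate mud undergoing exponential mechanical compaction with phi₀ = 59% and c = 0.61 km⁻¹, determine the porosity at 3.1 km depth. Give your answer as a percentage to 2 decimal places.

phi = phi₀·exp(−c·d) = 0.59 × exp(−0.61 × 3.1) = 0.59 × exp(−1.891)
  = 0.59 × 0.1509 = 0.0890

8.90%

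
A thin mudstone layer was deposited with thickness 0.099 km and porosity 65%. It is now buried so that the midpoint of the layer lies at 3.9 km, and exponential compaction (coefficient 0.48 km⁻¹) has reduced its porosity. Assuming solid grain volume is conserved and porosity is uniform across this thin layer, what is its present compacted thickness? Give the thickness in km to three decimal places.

0.038 km

Porosity at 3.9 km: φ = 0.65·exp(−0.48×3.9) = 0.1000
Solid-volume conservation: h(1−φ) = h₀(1−φ₀) ⇒ h = h₀·(1−φ₀)/(1−φ)
h = 0.099 × (1 − 0.65)/(1 − 0.1000) = 0.099 × 0.3889 = 0.0385 km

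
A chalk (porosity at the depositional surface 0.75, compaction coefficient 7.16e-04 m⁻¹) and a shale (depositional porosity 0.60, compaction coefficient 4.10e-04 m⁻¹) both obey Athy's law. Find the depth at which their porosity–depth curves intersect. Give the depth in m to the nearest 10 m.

Working in km (1 km = 1000 m; β in km⁻¹ = β in m⁻¹ × 1000):
Set φ₀ₐ e^(−βₐd) = φ₀ᵦ e^(−βᵦd) ⇒ ln(φ₀ₐ/φ₀ᵦ) = (βₐ − βᵦ)·d
d = ln(0.75/0.6) / (0.716 − 0.41) = 0.2231 / 0.306 = 0.729 km

730 m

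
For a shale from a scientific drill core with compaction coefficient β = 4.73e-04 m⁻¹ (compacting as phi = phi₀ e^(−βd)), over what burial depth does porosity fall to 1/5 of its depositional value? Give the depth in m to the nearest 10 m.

Working in km (1 km = 1000 m; β in km⁻¹ = β in m⁻¹ × 1000):
phi/phi₀ = 1/5 ⇒ exp(−β·d) = 1/5 ⇒ d = ln(5) / β
d = 1.6094 / 0.473 = 3.403 km

3400 m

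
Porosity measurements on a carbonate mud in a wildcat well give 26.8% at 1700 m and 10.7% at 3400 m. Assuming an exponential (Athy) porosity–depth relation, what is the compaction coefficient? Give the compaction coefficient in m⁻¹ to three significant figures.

0.000540 m⁻¹

Working in km (1 km = 1000 m; k in km⁻¹ = k in m⁻¹ × 1000):
Athy: n(z) = n₀ e^(−kz) ⇒ n₁/n₂ = e^{k(z₂−z₁)} ⇒ k = ln(n₁/n₂)/(z₂−z₁)
k = ln(0.268/0.107) / (3.4 − 1.7) = ln(2.505) / 1.7 = 0.9182 / 1.7 = 0.5401 km⁻¹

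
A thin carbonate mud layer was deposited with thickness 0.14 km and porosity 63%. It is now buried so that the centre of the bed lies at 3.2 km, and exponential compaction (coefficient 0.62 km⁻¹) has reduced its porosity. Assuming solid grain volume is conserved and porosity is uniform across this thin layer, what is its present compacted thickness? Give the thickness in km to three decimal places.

Porosity at 3.2 km: phi = 0.63·exp(−0.62×3.2) = 0.0866
Solid-volume conservation: h(1−phi) = h₀(1−phi₀) ⇒ h = h₀·(1−phi₀)/(1−phi)
h = 0.14 × (1 − 0.63)/(1 − 0.0866) = 0.14 × 0.4051 = 0.0567 km

0.057 km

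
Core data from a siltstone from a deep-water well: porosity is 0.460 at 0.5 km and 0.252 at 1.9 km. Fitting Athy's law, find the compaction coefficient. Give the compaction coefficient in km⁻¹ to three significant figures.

0.430 km⁻¹

Athy: φ(Z) = φ₀ e^(−cZ) ⇒ φ₁/φ₂ = e^{c(Z₂−Z₁)} ⇒ c = ln(φ₁/φ₂)/(Z₂−Z₁)
c = ln(0.46/0.252) / (1.9 − 0.5) = ln(1.825) / 1.4 = 0.6018 / 1.4 = 0.4299 km⁻¹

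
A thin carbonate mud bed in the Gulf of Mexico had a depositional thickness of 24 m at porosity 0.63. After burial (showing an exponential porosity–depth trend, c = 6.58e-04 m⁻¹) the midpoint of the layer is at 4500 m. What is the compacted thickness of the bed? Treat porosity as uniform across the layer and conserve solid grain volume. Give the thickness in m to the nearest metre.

Working in km (1 km = 1000 m; c in km⁻¹ = c in m⁻¹ × 1000):
Porosity at 4.5 km: φ = 0.63·exp(−0.658×4.5) = 0.0326
Solid-volume conservation: h(1−φ) = h₀(1−φ₀) ⇒ h = h₀·(1−φ₀)/(1−φ)
h = 0.024 × (1 − 0.63)/(1 − 0.0326) = 0.024 × 0.3825 = 0.0092 km

9 m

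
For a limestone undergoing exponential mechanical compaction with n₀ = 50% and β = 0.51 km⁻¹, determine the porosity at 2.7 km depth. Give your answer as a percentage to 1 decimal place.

n = n₀·exp(−β·Z) = 0.5 × exp(−0.51 × 2.7) = 0.5 × exp(−1.377)
  = 0.5 × 0.2523 = 0.1262

12.6%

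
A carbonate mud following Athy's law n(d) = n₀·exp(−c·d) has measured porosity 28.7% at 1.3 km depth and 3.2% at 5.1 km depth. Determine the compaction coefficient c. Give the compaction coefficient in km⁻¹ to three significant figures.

Athy: n(d) = n₀ e^(−cd) ⇒ n₁/n₂ = e^{c(d₂−d₁)} ⇒ c = ln(n₁/n₂)/(d₂−d₁)
c = ln(0.287/0.032) / (5.1 − 1.3) = ln(8.969) / 3.8 = 2.1937 / 3.8 = 0.5773 km⁻¹

0.577 km⁻¹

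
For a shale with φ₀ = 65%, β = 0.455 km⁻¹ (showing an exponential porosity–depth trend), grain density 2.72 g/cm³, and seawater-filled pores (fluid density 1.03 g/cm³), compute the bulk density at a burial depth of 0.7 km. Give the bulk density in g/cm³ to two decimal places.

1.92 g/cm³

Porosity at depth: φ = 0.65·exp(−0.455×0.7) = 0.65×0.7272 = 0.4727
Bulk density: ρ_b = (1−φ)ρ_g + φ·ρ_f = 0.5273×2.72 + 0.4727×1.03
       = 1.434 + 0.487 = 1.921 g/cm³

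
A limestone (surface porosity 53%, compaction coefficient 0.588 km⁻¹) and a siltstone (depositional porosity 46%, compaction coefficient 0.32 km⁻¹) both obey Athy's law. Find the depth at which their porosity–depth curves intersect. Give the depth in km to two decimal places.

Set phi₀ₐ e^(−cₐd) = phi₀ᵦ e^(−cᵦd) ⇒ ln(phi₀ₐ/phi₀ᵦ) = (cₐ − cᵦ)·d
d = ln(0.53/0.46) / (0.588 − 0.32) = 0.1417 / 0.268 = 0.529 km

0.53 km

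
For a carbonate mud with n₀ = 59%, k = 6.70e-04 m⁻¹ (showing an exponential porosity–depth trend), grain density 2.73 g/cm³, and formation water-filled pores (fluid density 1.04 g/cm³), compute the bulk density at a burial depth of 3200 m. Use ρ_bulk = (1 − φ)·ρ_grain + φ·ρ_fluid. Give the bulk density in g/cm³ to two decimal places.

Working in km (1 km = 1000 m; k in km⁻¹ = k in m⁻¹ × 1000):
Porosity at depth: n = 0.59·exp(−0.67×3.2) = 0.59×0.1172 = 0.0691
Bulk density: ρ_b = (1−n)ρ_g + n·ρ_f = 0.9309×2.73 + 0.0691×1.04
       = 2.541 + 0.072 = 2.613 g/cm³

2.61 g/cm³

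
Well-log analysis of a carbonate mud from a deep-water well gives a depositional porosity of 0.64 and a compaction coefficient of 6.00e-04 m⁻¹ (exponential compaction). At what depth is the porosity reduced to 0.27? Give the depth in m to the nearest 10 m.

1440 m

Working in km (1 km = 1000 m; β in km⁻¹ = β in m⁻¹ × 1000):
Invert Athy's law: d = ln(φ₀/φ) / β
d = ln(0.64/0.27) / 0.6 = ln(2.37) / 0.6 = 0.8630 / 0.6 = 1.438 km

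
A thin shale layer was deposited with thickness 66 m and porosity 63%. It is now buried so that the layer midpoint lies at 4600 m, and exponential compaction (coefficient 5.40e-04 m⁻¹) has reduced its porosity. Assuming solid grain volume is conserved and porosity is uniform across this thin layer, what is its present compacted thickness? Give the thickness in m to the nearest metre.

26 m

Working in km (1 km = 1000 m; c in km⁻¹ = c in m⁻¹ × 1000):
Porosity at 4.6 km: n = 0.63·exp(−0.54×4.6) = 0.0525
Solid-volume conservation: h(1−n) = h₀(1−n₀) ⇒ h = h₀·(1−n₀)/(1−n)
h = 0.066 × (1 − 0.63)/(1 − 0.0525) = 0.066 × 0.3905 = 0.0258 km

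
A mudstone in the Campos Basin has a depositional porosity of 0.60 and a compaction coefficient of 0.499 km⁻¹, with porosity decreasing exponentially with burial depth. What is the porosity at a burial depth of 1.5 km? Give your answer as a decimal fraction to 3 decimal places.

phi = phi₀·exp(−β·z) = 0.6 × exp(−0.499 × 1.5) = 0.6 × exp(−0.7485)
  = 0.6 × 0.4731 = 0.2838

0.284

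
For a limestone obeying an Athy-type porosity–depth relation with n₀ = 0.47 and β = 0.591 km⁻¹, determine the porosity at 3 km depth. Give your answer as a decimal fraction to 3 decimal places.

0.080

n = n₀·exp(−β·Z) = 0.47 × exp(−0.591 × 3) = 0.47 × exp(−1.773)
  = 0.47 × 0.1698 = 0.0798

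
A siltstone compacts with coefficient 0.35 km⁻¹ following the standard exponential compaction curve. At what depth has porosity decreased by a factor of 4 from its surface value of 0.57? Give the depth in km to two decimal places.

phi/phi₀ = 1/4 ⇒ exp(−c·z) = 1/4 ⇒ z = ln(4) / c
z = 1.3863 / 0.35 = 3.961 km

3.96 km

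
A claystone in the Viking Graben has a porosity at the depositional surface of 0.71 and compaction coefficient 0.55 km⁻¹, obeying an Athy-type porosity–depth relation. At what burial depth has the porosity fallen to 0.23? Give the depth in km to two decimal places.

Invert Athy's law: Z = ln(phi₀/phi) / k
Z = ln(0.71/0.23) / 0.55 = ln(3.087) / 0.55 = 1.1272 / 0.55 = 2.049 km

2.05 km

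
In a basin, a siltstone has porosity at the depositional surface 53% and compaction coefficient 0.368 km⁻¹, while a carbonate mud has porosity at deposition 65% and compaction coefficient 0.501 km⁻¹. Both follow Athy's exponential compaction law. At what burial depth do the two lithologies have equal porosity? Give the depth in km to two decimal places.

1.53 km

Set φ₀ₐ e^(−cₐZ) = φ₀ᵦ e^(−cᵦZ) ⇒ ln(φ₀ₐ/φ₀ᵦ) = (cₐ − cᵦ)·Z
Z = ln(0.53/0.65) / (0.368 − 0.501) = -0.2041 / -0.133 = 1.535 km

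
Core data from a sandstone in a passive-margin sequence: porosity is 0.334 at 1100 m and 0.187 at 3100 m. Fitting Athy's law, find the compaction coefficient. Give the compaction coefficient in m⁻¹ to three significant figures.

Working in km (1 km = 1000 m; β in km⁻¹ = β in m⁻¹ × 1000):
Athy: n(Z) = n₀ e^(−βZ) ⇒ n₁/n₂ = e^{β(Z₂−Z₁)} ⇒ β = ln(n₁/n₂)/(Z₂−Z₁)
β = ln(0.334/0.187) / (3.1 − 1.1) = ln(1.786) / 2 = 0.5800 / 2 = 0.29 km⁻¹

0.000290 m⁻¹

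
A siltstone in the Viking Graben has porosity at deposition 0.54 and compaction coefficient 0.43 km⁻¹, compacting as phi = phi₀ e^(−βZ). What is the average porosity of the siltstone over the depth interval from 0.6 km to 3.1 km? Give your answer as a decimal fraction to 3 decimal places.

⟨phi⟩ = (1/(Z₂−Z₁)) ∫ phi₀ e^(−βZ) dZ = phi₀·(e^(−β·Z₁) − e^(−β·Z₂)) / (β·(Z₂−Z₁))
e^(−0.43×0.6) = 0.7726; e^(−0.43×3.1) = 0.2637
⟨phi⟩ = 0.54 × (0.7726 − 0.2637) / (0.43 × 2.5) = 0.54 × 0.4734 = 0.2556

0.256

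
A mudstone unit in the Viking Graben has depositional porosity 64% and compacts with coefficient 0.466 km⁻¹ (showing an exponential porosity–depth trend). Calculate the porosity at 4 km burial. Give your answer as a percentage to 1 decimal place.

9.9%

phi = phi₀·exp(−c·Z) = 0.64 × exp(−0.466 × 4) = 0.64 × exp(−1.864)
  = 0.64 × 0.1551 = 0.0992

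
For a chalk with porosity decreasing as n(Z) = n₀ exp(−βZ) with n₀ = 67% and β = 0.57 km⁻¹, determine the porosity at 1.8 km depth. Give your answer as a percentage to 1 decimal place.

24.0%

n = n₀·exp(−β·Z) = 0.67 × exp(−0.57 × 1.8) = 0.67 × exp(−1.026)
  = 0.67 × 0.3584 = 0.2402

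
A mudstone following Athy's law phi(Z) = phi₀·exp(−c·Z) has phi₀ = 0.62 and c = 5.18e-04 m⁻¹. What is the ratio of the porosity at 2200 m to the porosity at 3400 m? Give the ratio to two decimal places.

1.86

Working in km (1 km = 1000 m; c in km⁻¹ = c in m⁻¹ × 1000):
phi(Z₁)/phi(Z₂) = e^(−c·Z₁)/e^(−c·Z₂) = e^{c(Z₂−Z₁)}
= exp(0.518 × 1.2) = exp(0.6216) = 1.8619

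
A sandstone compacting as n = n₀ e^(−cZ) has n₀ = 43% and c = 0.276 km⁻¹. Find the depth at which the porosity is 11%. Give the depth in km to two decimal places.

4.94 km

Invert Athy's law: Z = ln(n₀/n) / c
Z = ln(0.43/0.11) / 0.276 = ln(3.909) / 0.276 = 1.3633 / 0.276 = 4.940 km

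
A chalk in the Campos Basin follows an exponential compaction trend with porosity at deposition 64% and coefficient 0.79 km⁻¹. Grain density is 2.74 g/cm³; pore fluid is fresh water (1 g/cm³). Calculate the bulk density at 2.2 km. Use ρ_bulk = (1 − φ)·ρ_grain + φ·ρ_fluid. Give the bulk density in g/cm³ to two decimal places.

2.54 g/cm³

Porosity at depth: phi = 0.64·exp(−0.79×2.2) = 0.64×0.1759 = 0.1126
Bulk density: ρ_b = (1−phi)ρ_g + phi·ρ_f = 0.8874×2.74 + 0.1126×1
       = 2.432 + 0.113 = 2.544 g/cm³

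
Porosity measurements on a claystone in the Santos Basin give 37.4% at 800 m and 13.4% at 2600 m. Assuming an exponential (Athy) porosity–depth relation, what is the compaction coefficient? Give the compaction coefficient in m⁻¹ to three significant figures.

Working in km (1 km = 1000 m; k in km⁻¹ = k in m⁻¹ × 1000):
Athy: φ(d) = φ₀ e^(−kd) ⇒ φ₁/φ₂ = e^{k(d₂−d₁)} ⇒ k = ln(φ₁/φ₂)/(d₂−d₁)
k = ln(0.374/0.134) / (2.6 − 0.8) = ln(2.791) / 1.8 = 1.0264 / 1.8 = 0.5702 km⁻¹

0.000570 m⁻¹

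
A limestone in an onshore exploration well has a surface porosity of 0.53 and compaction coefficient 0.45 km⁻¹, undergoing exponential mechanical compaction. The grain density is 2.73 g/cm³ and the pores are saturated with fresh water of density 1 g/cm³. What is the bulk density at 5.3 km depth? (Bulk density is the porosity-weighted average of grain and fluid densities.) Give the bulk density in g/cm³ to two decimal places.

2.65 g/cm³

Porosity at depth: n = 0.53·exp(−0.45×5.3) = 0.53×0.0921 = 0.0488
Bulk density: ρ_b = (1−n)ρ_g + n·ρ_f = 0.9512×2.73 + 0.0488×1
       = 2.597 + 0.049 = 2.646 g/cm³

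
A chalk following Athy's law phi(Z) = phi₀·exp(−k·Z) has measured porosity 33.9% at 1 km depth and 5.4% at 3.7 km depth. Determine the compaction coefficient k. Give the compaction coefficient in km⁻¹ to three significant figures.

0.680 km⁻¹

Athy: phi(Z) = phi₀ e^(−kZ) ⇒ phi₁/phi₂ = e^{k(Z₂−Z₁)} ⇒ k = ln(phi₁/phi₂)/(Z₂−Z₁)
k = ln(0.339/0.054) / (3.7 − 1) = ln(6.278) / 2.7 = 1.8370 / 2.7 = 0.6804 km⁻¹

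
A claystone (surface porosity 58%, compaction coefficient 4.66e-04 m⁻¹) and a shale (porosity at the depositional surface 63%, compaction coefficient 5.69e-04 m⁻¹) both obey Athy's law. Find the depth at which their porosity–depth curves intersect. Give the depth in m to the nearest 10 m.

Working in km (1 km = 1000 m; c in km⁻¹ = c in m⁻¹ × 1000):
Set n₀ₐ e^(−cₐz) = n₀ᵦ e^(−cᵦz) ⇒ ln(n₀ₐ/n₀ᵦ) = (cₐ − cᵦ)·z
z = ln(0.58/0.63) / (0.466 − 0.569) = -0.0827 / -0.103 = 0.803 km

800 m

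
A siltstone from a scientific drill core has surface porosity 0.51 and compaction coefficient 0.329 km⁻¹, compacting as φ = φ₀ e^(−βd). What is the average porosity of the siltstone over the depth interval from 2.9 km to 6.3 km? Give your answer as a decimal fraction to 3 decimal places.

0.118

⟨φ⟩ = (1/(d₂−d₁)) ∫ φ₀ e^(−βd) dd = φ₀·(e^(−β·d₁) − e^(−β·d₂)) / (β·(d₂−d₁))
e^(−0.329×2.9) = 0.3852; e^(−0.329×6.3) = 0.1258
⟨φ⟩ = 0.51 × (0.3852 − 0.1258) / (0.329 × 3.4) = 0.51 × 0.2318 = 0.1182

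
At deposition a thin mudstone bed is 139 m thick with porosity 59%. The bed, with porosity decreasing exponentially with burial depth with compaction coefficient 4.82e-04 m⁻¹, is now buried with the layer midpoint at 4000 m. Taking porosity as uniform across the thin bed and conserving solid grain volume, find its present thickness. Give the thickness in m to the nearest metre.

62 m

Working in km (1 km = 1000 m; β in km⁻¹ = β in m⁻¹ × 1000):
Porosity at 4 km: φ = 0.59·exp(−0.482×4) = 0.0858
Solid-volume conservation: h(1−φ) = h₀(1−φ₀) ⇒ h = h₀·(1−φ₀)/(1−φ)
h = 0.139 × (1 − 0.59)/(1 − 0.0858) = 0.139 × 0.4485 = 0.0623 km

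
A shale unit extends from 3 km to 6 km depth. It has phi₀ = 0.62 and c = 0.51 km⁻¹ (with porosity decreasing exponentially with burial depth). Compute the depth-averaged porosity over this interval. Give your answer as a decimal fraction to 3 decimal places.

⟨phi⟩ = (1/(Z₂−Z₁)) ∫ phi₀ e^(−cZ) dZ = phi₀·(e^(−c·Z₁) − e^(−c·Z₂)) / (c·(Z₂−Z₁))
e^(−0.51×3) = 0.2165; e^(−0.51×6) = 0.0469
⟨phi⟩ = 0.62 × (0.2165 − 0.0469) / (0.51 × 3) = 0.62 × 0.1109 = 0.0687

0.069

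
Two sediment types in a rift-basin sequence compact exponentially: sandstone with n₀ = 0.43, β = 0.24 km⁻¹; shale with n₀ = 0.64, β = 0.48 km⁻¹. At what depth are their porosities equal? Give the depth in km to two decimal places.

Set n₀ₐ e^(−βₐd) = n₀ᵦ e^(−βᵦd) ⇒ ln(n₀ₐ/n₀ᵦ) = (βₐ − βᵦ)·d
d = ln(0.43/0.64) / (0.24 − 0.48) = -0.3977 / -0.24 = 1.657 km

1.66 km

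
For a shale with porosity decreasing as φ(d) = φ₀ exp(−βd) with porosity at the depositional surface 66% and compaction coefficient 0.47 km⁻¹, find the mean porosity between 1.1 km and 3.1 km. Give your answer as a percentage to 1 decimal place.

25.5%

⟨φ⟩ = (1/(d₂−d₁)) ∫ φ₀ e^(−βd) dd = φ₀·(e^(−β·d₁) − e^(−β·d₂)) / (β·(d₂−d₁))
e^(−0.47×1.1) = 0.5963; e^(−0.47×3.1) = 0.2329
⟨φ⟩ = 0.66 × (0.5963 − 0.2329) / (0.47 × 2) = 0.66 × 0.3866 = 0.2551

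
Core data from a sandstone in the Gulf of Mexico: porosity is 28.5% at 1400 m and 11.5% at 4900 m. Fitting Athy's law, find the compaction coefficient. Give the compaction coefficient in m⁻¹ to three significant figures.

Working in km (1 km = 1000 m; k in km⁻¹ = k in m⁻¹ × 1000):
Athy: phi(d) = phi₀ e^(−kd) ⇒ phi₁/phi₂ = e^{k(d₂−d₁)} ⇒ k = ln(phi₁/phi₂)/(d₂−d₁)
k = ln(0.285/0.115) / (4.9 − 1.4) = ln(2.478) / 3.5 = 0.9076 / 3.5 = 0.2593 km⁻¹

0.000259 m⁻¹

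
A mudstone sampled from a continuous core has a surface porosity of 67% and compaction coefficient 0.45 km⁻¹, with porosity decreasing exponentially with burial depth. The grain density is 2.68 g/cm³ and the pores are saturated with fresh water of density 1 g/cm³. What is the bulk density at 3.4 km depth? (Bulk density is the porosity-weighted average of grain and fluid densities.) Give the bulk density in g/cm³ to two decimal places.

2.44 g/cm³

Porosity at depth: phi = 0.67·exp(−0.45×3.4) = 0.67×0.2165 = 0.1451
Bulk density: ρ_b = (1−phi)ρ_g + phi·ρ_f = 0.8549×2.68 + 0.1451×1
       = 2.291 + 0.145 = 2.436 g/cm³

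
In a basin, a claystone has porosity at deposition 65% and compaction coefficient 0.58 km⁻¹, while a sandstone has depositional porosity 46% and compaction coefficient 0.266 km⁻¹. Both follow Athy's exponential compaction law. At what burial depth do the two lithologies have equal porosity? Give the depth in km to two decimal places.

1.10 km

Set φ₀ₐ e^(−βₐd) = φ₀ᵦ e^(−βᵦd) ⇒ ln(φ₀ₐ/φ₀ᵦ) = (βₐ − βᵦ)·d
d = ln(0.65/0.46) / (0.58 − 0.266) = 0.3457 / 0.314 = 1.101 km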